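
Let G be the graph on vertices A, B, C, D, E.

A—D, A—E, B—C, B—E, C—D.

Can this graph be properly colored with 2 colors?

The cycle A-D-C-B-E-A has odd length 5, so it cannot be 2-colored; at least 3 colors are needed.
So 2 colors are not enough.

No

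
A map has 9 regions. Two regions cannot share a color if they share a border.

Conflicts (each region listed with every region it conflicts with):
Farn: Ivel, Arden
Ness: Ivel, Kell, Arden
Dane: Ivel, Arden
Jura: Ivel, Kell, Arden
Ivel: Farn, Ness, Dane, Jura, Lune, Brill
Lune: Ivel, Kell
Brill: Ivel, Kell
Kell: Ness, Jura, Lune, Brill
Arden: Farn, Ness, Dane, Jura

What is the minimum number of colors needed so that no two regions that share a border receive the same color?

2

Ivel and Brill conflict, so at least 2 colors are needed.
2 colors suffice: color 1 → {Ivel, Kell, Arden}; color 2 → {Farn, Ness, Dane, Jura, Lune, Brill}. Every pair that conflicts lands in different colors.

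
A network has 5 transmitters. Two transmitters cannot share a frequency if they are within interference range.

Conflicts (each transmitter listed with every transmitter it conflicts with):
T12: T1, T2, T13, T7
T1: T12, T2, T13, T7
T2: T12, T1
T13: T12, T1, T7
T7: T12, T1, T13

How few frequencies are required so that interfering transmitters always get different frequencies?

4

T12, T1, T13, T7 all conflict with each other, so at least 4 frequencies are needed.
4 frequencies suffice: frequency 1 → {T12}; frequency 2 → {T1}; frequency 3 → {T2, T13}; frequency 4 → {T7}. Every pair that conflicts lands in different frequencies.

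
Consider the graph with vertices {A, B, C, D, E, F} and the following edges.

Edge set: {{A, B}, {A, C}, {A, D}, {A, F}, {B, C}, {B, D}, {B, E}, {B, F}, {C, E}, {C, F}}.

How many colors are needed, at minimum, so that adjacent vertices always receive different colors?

A, B, C, F form a clique, so at least 4 colors are needed.
4 colors suffice: color red → {B}; color blue → {C, D}; color green → {A, E}; color yellow → {F}. Every edge joins two different colors.

4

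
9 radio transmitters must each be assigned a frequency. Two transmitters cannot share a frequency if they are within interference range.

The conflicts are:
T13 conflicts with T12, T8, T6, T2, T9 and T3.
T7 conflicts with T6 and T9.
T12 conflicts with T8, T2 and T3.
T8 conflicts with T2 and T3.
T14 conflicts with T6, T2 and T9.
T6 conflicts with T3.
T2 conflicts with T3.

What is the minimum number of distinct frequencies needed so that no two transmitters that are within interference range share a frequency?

5

T13, T12, T8, T2, T3 are mutually in conflict, so at least 5 frequencies are needed.
5 frequencies suffice: frequency 1 → {T13, T7, T14}; frequency 2 → {T9, T3}; frequency 3 → {T6, T2}; frequency 4 → {T12}; frequency 5 → {T8}. No two conflicting transmitters share a frequency.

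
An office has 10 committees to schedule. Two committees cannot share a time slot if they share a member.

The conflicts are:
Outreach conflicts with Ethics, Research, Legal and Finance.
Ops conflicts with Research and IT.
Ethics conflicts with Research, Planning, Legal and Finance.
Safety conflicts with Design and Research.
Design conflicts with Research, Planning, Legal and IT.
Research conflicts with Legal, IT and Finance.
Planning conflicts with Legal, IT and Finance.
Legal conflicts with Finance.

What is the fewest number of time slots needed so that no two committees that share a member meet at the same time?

Outreach, Ethics, Research, Legal, Finance are mutually in conflict, so at least 5 time slots are needed.
A valid assignment using 5 time slots: Outreach=5, Ops=3, Ethics=3, Safety=2, Design=3, Research=1, Planning=1, Legal=2, IT=2, Finance=4. No two conflicting committees share a time slot.

5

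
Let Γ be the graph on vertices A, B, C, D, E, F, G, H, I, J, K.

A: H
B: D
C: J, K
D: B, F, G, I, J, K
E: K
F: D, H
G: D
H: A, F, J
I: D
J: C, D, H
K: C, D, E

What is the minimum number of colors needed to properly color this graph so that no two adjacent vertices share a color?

C and J are adjacent, so at least 2 colors are needed.
2 colors suffice: A=2, B=2, C=1, D=1, E=1, F=2, G=2, H=1, I=2, J=2, K=2. Every edge joins two different colors.

2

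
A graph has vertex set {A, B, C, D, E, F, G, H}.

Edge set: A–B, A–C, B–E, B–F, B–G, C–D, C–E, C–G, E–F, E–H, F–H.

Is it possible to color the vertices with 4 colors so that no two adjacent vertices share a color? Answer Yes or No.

The chromatic number is 3. B, E, F are mutually adjacent, so at least 3 colors are needed.
3 colors suffice: color 1 → {A, D, E, G}; color 2 → {B, C, H}; color 3 → {F}.
Since 4 ≥ 3, a proper 4-coloring certainly exists.

Yes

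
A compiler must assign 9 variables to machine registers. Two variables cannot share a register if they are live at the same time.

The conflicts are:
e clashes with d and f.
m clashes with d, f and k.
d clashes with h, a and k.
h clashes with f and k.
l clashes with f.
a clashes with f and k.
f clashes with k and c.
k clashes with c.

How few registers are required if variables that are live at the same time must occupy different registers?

m, d, k pairwise conflict, so at least 3 registers are needed.
A valid assignment using 3 registers: e=2, m=3, d=1, h=3, l=2, a=3, f=1, k=2, c=3. No two conflicting variables share a register.

3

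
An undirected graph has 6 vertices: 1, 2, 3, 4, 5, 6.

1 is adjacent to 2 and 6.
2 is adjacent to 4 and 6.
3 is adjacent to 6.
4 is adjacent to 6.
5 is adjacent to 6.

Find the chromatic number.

2, 4, 6 are mutually adjacent, so at least 3 colors are needed.
One proper 3-coloring: 1=green, 2=blue, 3=blue, 4=green, 5=blue, 6=red. No two adjacent vertices share a color.

3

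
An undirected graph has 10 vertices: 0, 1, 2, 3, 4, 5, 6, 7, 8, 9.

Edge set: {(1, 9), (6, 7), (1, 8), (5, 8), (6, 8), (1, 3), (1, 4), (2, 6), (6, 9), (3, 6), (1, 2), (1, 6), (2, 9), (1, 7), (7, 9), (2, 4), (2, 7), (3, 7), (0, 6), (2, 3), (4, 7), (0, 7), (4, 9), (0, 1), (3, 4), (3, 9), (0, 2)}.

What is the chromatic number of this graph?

6

1, 2, 3, 4, 7, 9 are pairwise adjacent (a clique of size 6), so at least 6 colors are needed.
One proper 6-coloring: 0=e, 1=a, 2=c, 3=f, 4=d, 5=a, 6=d, 7=b, 8=b, 9=e. Each edge has distinct colors on its endpoints.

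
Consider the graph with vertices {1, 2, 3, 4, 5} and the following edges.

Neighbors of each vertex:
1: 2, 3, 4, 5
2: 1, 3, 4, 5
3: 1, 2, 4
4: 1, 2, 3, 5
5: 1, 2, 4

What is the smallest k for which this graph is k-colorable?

4

1, 2, 4, 5 form a clique, so at least 4 colors are needed.
4 colors suffice: 1=red, 2=green, 3=yellow, 4=blue, 5=yellow. Each edge has distinct colors on its endpoints.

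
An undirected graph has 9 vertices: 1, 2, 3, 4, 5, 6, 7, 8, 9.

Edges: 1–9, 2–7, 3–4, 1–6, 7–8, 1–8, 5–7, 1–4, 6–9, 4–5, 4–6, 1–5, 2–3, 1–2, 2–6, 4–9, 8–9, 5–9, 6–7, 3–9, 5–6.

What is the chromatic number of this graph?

5

1, 4, 5, 6, 9 form a clique, so at least 5 colors are needed.
5 colors suffice: color a → {1, 3, 7}; color b → {2, 9}; color c → {6, 8}; color d → {4}; color e → {5}. Each edge has distinct colors on its endpoints.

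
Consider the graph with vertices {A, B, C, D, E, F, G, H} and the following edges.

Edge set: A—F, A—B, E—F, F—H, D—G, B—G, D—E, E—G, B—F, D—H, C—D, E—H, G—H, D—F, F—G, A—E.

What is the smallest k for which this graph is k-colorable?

D, E, F, G, H are mutually adjacent (a clique of size 5), so at least 5 colors are needed.
One proper 5-coloring: A=3, B=2, C=1, D=4, E=2, F=1, G=3, H=5. Each edge has distinct colors on its endpoints.

5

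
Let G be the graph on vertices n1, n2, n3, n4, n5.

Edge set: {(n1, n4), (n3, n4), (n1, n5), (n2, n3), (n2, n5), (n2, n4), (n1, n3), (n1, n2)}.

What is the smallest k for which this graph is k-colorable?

4

n1, n2, n3, n4 form a clique, so at least 4 colors are needed.
A valid assignment using 4 colors: n1=1, n2=2, n3=3, n4=4, n5=3. No two adjacent vertices share a color.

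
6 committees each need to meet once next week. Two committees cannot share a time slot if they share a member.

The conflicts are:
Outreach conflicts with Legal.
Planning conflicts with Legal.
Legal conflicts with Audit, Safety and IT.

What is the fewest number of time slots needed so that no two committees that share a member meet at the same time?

Legal and Safety conflict, so at least 2 time slots are needed.
2 time slots suffice: time slot 1 → {Legal}; time slot 2 → {Outreach, Planning, Audit, Safety, IT}. Every pair that conflicts lands in different time slots.

2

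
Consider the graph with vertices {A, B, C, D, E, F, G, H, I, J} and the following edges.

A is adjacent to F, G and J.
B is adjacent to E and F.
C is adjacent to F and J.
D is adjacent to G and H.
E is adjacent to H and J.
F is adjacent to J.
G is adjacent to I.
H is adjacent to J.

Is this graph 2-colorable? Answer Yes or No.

C, F, J are mutually adjacent, so at least 3 colors are needed.
So 2 colors are not enough.

No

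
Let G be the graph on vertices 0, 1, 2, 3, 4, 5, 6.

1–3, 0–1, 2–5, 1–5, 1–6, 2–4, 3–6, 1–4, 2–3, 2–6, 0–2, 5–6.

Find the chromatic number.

3

2, 5, 6 form a triangle, so at least 3 colors are needed.
A valid assignment using 3 colors: 0=blue, 1=red, 2=red, 3=green, 4=blue, 5=green, 6=blue. Each edge has distinct colors on its endpoints.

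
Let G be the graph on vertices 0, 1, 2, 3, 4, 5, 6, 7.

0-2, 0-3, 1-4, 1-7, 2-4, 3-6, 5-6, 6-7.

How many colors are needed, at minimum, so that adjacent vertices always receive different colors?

3

The cycle 2-0-3-6-7-1-4-2 has odd length 7, so it cannot be 2-colored; at least 3 colors are needed.
3 colors suffice: color a → {1, 2, 6}; color b → {0, 4, 5, 7}; color c → {3}. Every edge joins two different colors.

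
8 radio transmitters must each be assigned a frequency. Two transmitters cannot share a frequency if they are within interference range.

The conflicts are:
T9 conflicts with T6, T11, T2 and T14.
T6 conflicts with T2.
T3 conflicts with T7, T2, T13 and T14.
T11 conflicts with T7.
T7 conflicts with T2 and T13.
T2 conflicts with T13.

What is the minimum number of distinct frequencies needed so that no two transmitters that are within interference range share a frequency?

4

T3, T7, T2, T13 all conflict with each other, so at least 4 frequencies are needed.
4 frequencies suffice: frequency 1 → {T11, T2, T14}; frequency 2 → {T9, T3}; frequency 3 → {T6, T7}; frequency 4 → {T13}. Each listed conflict is separated.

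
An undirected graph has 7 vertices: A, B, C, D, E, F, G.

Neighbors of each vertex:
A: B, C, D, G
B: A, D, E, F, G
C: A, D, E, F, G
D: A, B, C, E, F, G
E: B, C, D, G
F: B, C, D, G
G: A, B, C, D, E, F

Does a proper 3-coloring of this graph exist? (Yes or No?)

No

B, D, E, G form a clique, so at least 4 colors are needed.
So 3 colors are not enough.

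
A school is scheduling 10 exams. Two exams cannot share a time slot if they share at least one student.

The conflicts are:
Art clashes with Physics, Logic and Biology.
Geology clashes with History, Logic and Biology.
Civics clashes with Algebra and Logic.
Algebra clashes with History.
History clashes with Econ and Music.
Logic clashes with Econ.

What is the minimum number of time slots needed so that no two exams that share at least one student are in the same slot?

The cycle Logic-Civics-Algebra-History-Econ-Logic has odd length 5, so it cannot be 2-colored; at least 3 time slots are needed.
3 time slots suffice: time slot 1 → {Physics, History, Logic, Biology}; time slot 2 → {Art, Geology, Algebra, Econ, Music}; time slot 3 → {Civics}. No two conflicting exams share a time slot.

3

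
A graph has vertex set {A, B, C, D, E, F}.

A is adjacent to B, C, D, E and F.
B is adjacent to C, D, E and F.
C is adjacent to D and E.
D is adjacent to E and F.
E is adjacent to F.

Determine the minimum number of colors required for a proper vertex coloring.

A, B, C, D, E are pairwise adjacent (a clique of size 5), so at least 5 colors are needed.
5 colors suffice: color 1 → {A}; color 2 → {E}; color 3 → {D}; color 4 → {B}; color 5 → {C, F}. Each edge has distinct colors on its endpoints.

5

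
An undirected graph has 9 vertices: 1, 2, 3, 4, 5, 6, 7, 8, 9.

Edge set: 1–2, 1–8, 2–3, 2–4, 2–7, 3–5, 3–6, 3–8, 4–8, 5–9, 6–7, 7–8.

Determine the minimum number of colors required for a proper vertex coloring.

3 and 8 are adjacent, so at least 2 colors are needed.
2 colors suffice: color a → {2, 5, 6, 8}; color b → {1, 3, 4, 7, 9}. Every edge joins two different colors.

2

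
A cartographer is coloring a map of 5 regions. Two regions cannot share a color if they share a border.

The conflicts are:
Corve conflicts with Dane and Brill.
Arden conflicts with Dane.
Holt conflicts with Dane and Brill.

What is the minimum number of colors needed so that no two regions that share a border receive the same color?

2

Arden and Dane conflict, so at least 2 colors are needed.
2 colors suffice: color 1 → {Dane, Brill}; color 2 → {Corve, Arden, Holt}. No two conflicting regions share a color.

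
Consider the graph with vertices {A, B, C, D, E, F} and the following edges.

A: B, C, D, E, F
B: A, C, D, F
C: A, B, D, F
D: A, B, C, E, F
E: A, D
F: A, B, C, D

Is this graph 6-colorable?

Yes

The chromatic number is 5. A, B, C, D, F are pairwise adjacent (a clique of size 5), so at least 5 colors are needed.
5 colors suffice: color 1 → {A}; color 2 → {D}; color 3 → {B, E}; color 4 → {C}; color 5 → {F}.
Since 6 ≥ 5, a proper 6-coloring certainly exists.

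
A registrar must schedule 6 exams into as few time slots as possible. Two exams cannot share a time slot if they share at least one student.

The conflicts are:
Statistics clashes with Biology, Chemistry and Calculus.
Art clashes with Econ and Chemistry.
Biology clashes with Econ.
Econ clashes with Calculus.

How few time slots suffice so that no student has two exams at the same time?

3

The cycle Biology-Statistics-Chemistry-Art-Econ-Biology has odd length 5, so it cannot be 2-colored; at least 3 time slots are needed.
3 time slots suffice: time slot 1 → {Statistics, Econ}; time slot 2 → {Biology, Chemistry, Calculus}; time slot 3 → {Art}. No two conflicting exams share a time slot.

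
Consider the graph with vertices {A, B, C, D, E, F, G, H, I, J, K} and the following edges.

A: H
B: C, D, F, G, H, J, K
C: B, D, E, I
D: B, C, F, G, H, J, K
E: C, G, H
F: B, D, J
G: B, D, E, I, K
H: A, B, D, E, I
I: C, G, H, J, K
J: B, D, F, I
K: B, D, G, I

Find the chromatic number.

4

B, D, F, J are mutually adjacent (a clique of size 4), so at least 4 colors are needed.
4 colors suffice: A=1, B=1, C=3, D=2, E=1, F=4, G=3, H=3, I=1, J=3, K=4. Each edge has distinct colors on its endpoints.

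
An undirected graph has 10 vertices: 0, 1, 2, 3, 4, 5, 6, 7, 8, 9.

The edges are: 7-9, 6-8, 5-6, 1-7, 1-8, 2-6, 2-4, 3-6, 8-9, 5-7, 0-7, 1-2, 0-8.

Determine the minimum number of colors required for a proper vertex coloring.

3

The cycle 5-7-0-8-6-5 has odd length 5, so it cannot be 2-colored; at least 3 colors are needed.
3 colors suffice: color red → {2, 3, 7, 8}; color blue → {0, 1, 4, 6, 9}; color green → {5}. No two adjacent vertices share a color.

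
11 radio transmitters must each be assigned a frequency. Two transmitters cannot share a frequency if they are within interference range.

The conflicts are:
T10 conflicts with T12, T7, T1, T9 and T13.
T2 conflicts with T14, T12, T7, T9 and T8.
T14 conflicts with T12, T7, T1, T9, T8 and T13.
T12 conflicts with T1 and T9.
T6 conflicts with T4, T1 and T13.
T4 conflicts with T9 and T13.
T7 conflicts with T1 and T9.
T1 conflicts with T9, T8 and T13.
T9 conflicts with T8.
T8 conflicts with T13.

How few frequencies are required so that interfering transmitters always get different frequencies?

T2, T14, T7, T9 all conflict with each other, so at least 4 frequencies are needed.
4 frequencies suffice: T10=3, T2=1, T14=3, T12=4, T6=3, T4=1, T7=4, T1=1, T9=2, T8=4, T13=2. No two conflicting transmitters share a frequency.

4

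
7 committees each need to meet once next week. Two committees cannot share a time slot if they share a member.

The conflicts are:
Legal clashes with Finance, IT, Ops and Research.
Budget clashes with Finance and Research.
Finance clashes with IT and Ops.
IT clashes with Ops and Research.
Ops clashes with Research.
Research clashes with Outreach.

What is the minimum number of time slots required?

Legal, IT, Ops, Research are mutually in conflict, so at least 4 time slots are needed.
4 time slots suffice: time slot 1 → {Finance, Research}; time slot 2 → {Budget, Ops, Outreach}; time slot 3 → {IT}; time slot 4 → {Legal}. No two conflicting committees share a time slot.

4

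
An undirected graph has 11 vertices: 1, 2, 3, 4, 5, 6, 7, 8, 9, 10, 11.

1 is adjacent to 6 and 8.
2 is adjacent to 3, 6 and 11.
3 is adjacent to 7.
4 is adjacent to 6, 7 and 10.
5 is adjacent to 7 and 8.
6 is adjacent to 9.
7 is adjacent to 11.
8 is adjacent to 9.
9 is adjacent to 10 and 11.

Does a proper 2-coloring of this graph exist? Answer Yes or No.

The cycle 6-2-11-7-4-6 has odd length 5, so it cannot be 2-colored; at least 3 colors are needed.
So 2 colors are not enough.

No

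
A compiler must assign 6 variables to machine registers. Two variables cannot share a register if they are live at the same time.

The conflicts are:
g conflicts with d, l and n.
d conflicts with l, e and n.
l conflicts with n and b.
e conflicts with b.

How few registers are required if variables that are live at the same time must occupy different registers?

g, d, l, n pairwise conflict, so at least 4 registers are needed.
Using 4 registers: g=3, d=1, l=2, e=2, n=4, b=1. Every pair that conflicts lands in different registers.

4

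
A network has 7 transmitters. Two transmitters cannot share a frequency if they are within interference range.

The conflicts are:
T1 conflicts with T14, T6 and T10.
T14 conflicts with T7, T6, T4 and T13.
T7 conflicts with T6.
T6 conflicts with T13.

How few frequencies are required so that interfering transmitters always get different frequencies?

T1, T14, T6 pairwise conflict, so at least 3 frequencies are needed.
3 frequencies suffice: frequency 1 → {T14, T10}; frequency 2 → {T6, T4}; frequency 3 → {T1, T7, T13}. Every pair that conflicts lands in different frequencies.

3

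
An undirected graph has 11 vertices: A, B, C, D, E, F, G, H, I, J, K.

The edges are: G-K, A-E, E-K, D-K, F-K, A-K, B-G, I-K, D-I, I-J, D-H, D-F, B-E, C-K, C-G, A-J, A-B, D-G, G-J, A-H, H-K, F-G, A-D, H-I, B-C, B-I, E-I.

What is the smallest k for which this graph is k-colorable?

D, H, I, K form a clique, so at least 4 colors are needed.
One proper 4-coloring: A=2, B=1, C=3, D=3, E=3, F=4, G=2, H=4, I=2, J=1, K=1. No two adjacent vertices share a color.

4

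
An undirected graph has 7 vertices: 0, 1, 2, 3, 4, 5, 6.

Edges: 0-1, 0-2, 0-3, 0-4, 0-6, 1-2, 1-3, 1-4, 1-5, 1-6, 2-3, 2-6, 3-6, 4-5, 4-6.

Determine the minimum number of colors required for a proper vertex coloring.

0, 1, 2, 3, 6 form a clique, so at least 5 colors are needed.
5 colors suffice: color a → {1}; color b → {0, 5}; color c → {6}; color d → {3, 4}; color e → {2}. Each edge has distinct colors on its endpoints.

5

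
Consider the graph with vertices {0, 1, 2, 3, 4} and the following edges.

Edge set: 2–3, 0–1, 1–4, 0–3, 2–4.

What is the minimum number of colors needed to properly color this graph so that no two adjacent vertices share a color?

3

The cycle 2-3-0-1-4-2 has odd length 5, so it cannot be 2-colored; at least 3 colors are needed.
3 colors suffice: color a → {0, 4}; color b → {1, 3}; color c → {2}. Every edge joins two different colors.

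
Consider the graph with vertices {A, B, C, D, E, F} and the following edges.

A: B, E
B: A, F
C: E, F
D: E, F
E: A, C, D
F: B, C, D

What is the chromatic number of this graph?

3

The cycle A-E-D-F-B-A has odd length 5, so it cannot be 2-colored; at least 3 colors are needed.
One proper 3-coloring: A=3, B=2, C=2, D=2, E=1, F=1. No two adjacent vertices share a color.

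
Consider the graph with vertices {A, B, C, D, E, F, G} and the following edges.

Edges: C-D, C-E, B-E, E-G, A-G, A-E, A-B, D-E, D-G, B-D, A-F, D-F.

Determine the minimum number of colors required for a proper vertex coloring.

3

C, D, E are mutually adjacent, so at least 3 colors are needed.
3 colors suffice: color red → {A, D}; color blue → {E, F}; color green → {B, C, G}. No two adjacent vertices share a color.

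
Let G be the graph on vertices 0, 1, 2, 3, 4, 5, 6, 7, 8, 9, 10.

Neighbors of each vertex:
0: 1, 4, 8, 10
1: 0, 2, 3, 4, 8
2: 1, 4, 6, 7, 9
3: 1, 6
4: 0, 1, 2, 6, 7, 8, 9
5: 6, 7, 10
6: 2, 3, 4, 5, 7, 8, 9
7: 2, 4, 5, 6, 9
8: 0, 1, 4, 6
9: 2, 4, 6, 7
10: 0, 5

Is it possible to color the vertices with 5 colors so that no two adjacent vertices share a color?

Yes

The chromatic number is 5. 2, 4, 6, 7, 9 form a clique, so at least 5 colors are needed.
5 colors suffice: 0=c, 1=a, 2=d, 3=b, 4=b, 5=b, 6=a, 7=c, 8=d, 9=e, 10=a.
That is already a proper 5-coloring.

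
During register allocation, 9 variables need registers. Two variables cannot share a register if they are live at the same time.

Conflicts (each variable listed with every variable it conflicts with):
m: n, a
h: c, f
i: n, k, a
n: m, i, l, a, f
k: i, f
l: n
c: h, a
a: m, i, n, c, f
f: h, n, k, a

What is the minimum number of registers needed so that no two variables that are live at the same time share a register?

3

n, a, f pairwise conflict, so at least 3 registers are needed.
Using 3 registers: m=3, h=1, i=3, n=1, k=1, l=2, c=3, a=2, f=3. No two conflicting variables share a register.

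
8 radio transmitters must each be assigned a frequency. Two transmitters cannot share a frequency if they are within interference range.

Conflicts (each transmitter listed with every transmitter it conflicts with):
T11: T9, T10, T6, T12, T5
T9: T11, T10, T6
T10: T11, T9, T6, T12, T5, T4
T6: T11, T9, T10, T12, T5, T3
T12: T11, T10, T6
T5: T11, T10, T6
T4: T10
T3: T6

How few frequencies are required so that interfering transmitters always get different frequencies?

T11, T10, T6, T12 all conflict with each other, so at least 4 frequencies are needed.
4 frequencies suffice: frequency 1 → {T6, T4}; frequency 2 → {T10, T3}; frequency 3 → {T11}; frequency 4 → {T9, T12, T5}. No two conflicting transmitters share a frequency.

4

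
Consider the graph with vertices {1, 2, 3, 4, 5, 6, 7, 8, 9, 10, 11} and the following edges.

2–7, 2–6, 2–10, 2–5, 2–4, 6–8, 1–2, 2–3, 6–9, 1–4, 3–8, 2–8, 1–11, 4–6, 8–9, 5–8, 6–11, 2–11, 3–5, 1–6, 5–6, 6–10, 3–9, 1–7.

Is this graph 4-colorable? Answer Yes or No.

Yes

The chromatic number is 4. 2, 5, 6, 8 are pairwise adjacent (a clique of size 4), so at least 4 colors are needed.
4 colors suffice: color a → {2, 9}; color b → {3, 6, 7}; color c → {1, 8, 10}; color d → {4, 5, 11}.
That is already a proper 4-coloring.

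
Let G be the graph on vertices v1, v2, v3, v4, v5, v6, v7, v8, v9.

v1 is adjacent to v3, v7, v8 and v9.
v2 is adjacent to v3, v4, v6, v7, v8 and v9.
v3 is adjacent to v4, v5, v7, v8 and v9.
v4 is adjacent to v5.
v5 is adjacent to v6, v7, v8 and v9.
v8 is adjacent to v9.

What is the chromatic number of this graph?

v2, v3, v8, v9 form a clique, so at least 4 colors are needed.
One proper 4-coloring: v1=blue, v2=blue, v3=red, v4=green, v5=blue, v6=red, v7=green, v8=yellow, v9=green. No two adjacent vertices share a color.

4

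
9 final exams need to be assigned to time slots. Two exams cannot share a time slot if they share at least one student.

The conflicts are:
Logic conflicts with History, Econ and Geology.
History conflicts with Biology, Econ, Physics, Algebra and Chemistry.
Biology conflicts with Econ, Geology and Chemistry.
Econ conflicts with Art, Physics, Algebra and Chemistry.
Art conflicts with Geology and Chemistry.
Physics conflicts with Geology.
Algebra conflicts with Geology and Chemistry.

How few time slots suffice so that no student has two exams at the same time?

4

History, Biology, Econ, Chemistry are mutually in conflict, so at least 4 time slots are needed.
4 time slots suffice: Logic=3, History=2, Biology=4, Econ=1, Art=2, Physics=3, Algebra=4, Geology=1, Chemistry=3. Every pair that conflicts lands in different time slots.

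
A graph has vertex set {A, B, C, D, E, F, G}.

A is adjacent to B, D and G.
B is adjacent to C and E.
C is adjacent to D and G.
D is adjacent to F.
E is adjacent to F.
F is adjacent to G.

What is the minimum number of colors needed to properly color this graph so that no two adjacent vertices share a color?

The cycle E-B-A-G-F-E has odd length 5, so it cannot be 2-colored; at least 3 colors are needed.
3 colors suffice: color 1 → {A, C, F}; color 2 → {B, D, G}; color 3 → {E}. Each edge has distinct colors on its endpoints.

3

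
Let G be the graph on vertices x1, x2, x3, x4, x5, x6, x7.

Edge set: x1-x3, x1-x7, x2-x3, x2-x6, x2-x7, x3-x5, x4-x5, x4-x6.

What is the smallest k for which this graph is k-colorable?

The cycle x4-x6-x2-x3-x5-x4 has odd length 5, so it cannot be 2-colored; at least 3 colors are needed.
3 colors suffice: color red → {x1, x2, x5}; color blue → {x3, x6, x7}; color green → {x4}. Each edge has distinct colors on its endpoints.

3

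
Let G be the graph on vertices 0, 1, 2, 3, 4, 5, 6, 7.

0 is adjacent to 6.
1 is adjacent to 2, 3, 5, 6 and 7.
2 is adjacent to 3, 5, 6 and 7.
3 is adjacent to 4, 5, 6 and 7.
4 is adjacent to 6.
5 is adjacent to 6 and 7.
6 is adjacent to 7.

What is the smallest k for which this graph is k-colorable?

6

1, 2, 3, 5, 6, 7 are mutually adjacent (a clique of size 6), so at least 6 colors are needed.
6 colors suffice: 0=blue, 1=orange, 2=yellow, 3=blue, 4=green, 5=green, 6=red, 7=purple. Every edge joins two different colors.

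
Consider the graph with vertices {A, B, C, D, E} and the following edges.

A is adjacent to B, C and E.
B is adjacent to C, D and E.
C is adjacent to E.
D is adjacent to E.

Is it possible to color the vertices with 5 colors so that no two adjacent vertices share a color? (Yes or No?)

The chromatic number is 4. A, B, C, E form a clique, so at least 4 colors are needed.
4 colors suffice: color red → {E}; color blue → {B}; color green → {C, D}; color yellow → {A}.
Since 5 ≥ 4, a proper 5-coloring certainly exists.

Yes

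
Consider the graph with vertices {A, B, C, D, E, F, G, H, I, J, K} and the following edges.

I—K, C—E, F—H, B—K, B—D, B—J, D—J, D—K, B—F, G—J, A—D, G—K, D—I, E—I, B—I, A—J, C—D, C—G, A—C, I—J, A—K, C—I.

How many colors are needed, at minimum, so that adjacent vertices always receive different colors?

4

B, D, I, K are pairwise adjacent (a clique of size 4), so at least 4 colors are needed.
4 colors suffice: color 1 → {A, F, G, I}; color 2 → {D, E, H}; color 3 → {C, J, K}; color 4 → {B}. Every edge joins two different colors.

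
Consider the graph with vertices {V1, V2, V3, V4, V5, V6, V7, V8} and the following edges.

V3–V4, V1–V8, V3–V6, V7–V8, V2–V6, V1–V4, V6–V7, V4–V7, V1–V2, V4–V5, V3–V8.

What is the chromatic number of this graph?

The cycle V7-V4-V1-V2-V6-V7 has odd length 5, so it cannot be 2-colored; at least 3 colors are needed.
3 colors suffice: color R → {V4, V6, V8}; color B → {V1, V3, V5, V7}; color G → {V2}. Every edge joins two different colors.

3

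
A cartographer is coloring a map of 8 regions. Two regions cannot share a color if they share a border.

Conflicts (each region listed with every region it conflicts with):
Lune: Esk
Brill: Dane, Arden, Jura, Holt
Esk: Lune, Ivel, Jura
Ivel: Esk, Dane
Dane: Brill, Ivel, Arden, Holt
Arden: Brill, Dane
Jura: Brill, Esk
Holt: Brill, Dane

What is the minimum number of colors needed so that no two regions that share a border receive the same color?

3

Brill, Dane, Arden all conflict with each other, so at least 3 colors are needed.
3 colors suffice: color 1 → {Esk, Dane}; color 2 → {Lune, Brill, Ivel}; color 3 → {Arden, Jura, Holt}. No two conflicting regions share a color.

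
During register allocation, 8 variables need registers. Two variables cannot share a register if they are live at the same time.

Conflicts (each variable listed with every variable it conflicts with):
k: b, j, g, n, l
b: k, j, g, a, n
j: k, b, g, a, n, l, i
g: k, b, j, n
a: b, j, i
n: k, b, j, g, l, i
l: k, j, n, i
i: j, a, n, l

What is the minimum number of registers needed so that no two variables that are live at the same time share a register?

5

k, b, j, g, n all conflict with each other, so at least 5 registers are needed.
5 registers suffice: register 1 → {j}; register 2 → {a, n}; register 3 → {k, i}; register 4 → {b, l}; register 5 → {g}. Every pair that conflicts lands in different registers.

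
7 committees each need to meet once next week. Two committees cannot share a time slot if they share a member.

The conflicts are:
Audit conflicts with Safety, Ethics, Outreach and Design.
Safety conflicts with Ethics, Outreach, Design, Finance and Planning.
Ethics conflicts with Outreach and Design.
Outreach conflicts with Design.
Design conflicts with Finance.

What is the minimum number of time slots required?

Audit, Safety, Ethics, Outreach, Design are mutually in conflict, so at least 5 time slots are needed.
5 time slots suffice: time slot 1 → {Safety}; time slot 2 → {Design, Planning}; time slot 3 → {Ethics, Finance}; time slot 4 → {Outreach}; time slot 5 → {Audit}. Every pair that conflicts lands in different time slots.

5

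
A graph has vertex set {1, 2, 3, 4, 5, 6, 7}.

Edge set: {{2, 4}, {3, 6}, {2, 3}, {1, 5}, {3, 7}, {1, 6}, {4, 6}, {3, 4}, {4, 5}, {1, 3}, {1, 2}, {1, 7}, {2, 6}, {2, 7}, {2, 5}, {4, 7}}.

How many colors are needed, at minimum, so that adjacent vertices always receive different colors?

4

1, 2, 3, 7 form a clique, so at least 4 colors are needed.
A valid assignment using 4 colors: 1=green, 2=red, 3=blue, 4=green, 5=blue, 6=yellow, 7=yellow. Every edge joins two different colors.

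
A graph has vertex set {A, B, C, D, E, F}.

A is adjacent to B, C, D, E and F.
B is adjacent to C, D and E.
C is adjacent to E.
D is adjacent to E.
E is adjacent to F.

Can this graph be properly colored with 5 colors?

The chromatic number is 4. A, B, C, E are mutually adjacent (a clique of size 4), so at least 4 colors are needed.
4 colors suffice: A=1, B=3, C=4, D=4, E=2, F=3.
Since 5 ≥ 4, a proper 5-coloring certainly exists.

Yes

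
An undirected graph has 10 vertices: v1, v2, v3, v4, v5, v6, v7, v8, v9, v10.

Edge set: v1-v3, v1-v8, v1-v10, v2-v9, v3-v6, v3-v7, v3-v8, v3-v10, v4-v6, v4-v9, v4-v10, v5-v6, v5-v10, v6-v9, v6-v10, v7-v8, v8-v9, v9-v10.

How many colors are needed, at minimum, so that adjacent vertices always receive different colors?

4

v4, v6, v9, v10 form a clique, so at least 4 colors are needed.
4 colors suffice: color red → {v2, v8, v10}; color blue → {v3, v5, v9}; color green → {v1, v6, v7}; color yellow → {v4}. No two adjacent vertices share a color.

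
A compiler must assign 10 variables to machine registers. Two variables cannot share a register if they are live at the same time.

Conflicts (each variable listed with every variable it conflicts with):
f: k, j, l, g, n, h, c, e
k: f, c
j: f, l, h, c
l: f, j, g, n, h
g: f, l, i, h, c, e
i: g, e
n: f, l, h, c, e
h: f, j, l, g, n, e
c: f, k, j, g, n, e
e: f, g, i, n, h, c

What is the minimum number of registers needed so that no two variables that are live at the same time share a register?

4

f, n, h, e all conflict with each other, so at least 4 registers are needed.
4 registers suffice: register 1 → {f, i}; register 2 → {k, l, e}; register 3 → {j, g, n}; register 4 → {h, c}. Every pair that conflicts lands in different registers.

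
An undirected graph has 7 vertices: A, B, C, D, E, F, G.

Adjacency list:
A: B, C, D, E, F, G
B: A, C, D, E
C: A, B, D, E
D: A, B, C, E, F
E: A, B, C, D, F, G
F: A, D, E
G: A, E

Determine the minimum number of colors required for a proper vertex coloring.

5

A, B, C, D, E are mutually adjacent (a clique of size 5), so at least 5 colors are needed.
One proper 5-coloring: A=red, B=purple, C=yellow, D=green, E=blue, F=yellow, G=green. Each edge has distinct colors on its endpoints.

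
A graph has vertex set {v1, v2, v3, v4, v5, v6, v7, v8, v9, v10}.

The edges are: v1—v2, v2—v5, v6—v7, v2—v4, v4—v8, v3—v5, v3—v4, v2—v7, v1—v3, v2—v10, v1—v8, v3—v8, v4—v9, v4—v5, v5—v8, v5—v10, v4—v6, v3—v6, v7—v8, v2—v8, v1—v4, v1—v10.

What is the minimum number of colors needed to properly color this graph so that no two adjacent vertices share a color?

4

v2, v4, v5, v8 are mutually adjacent (a clique of size 4), so at least 4 colors are needed.
A valid assignment using 4 colors: v1=4, v2=2, v3=2, v4=1, v5=4, v6=3, v7=1, v8=3, v9=2, v10=1. Every edge joins two different colors.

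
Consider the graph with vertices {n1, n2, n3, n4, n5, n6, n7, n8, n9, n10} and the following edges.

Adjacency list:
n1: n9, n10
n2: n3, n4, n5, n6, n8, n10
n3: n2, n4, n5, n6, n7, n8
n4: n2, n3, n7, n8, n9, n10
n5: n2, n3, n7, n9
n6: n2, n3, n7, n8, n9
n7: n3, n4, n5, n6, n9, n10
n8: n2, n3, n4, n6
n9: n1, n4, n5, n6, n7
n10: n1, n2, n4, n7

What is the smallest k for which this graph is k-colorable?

n2, n3, n4, n8 are pairwise adjacent (a clique of size 4), so at least 4 colors are needed.
4 colors suffice: color R → {n1, n4, n5, n6}; color B → {n2, n7}; color G → {n3, n9, n10}; color Y → {n8}. Each edge has distinct colors on its endpoints.

4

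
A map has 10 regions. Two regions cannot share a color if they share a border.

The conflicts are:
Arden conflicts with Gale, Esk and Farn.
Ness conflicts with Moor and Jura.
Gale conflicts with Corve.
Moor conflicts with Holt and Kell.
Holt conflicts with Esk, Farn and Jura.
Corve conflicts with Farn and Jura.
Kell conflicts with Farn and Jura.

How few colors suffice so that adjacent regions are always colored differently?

2

Arden and Gale conflict, so at least 2 colors are needed.
2 colors suffice: color 1 → {Gale, Moor, Esk, Farn, Jura}; color 2 → {Arden, Ness, Holt, Corve, Kell}. No two conflicting regions share a color.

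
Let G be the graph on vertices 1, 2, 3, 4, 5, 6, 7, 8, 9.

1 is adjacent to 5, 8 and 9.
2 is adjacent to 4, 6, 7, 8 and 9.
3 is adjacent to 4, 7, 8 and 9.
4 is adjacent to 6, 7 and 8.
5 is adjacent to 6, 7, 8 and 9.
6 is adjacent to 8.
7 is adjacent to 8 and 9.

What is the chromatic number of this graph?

3, 4, 7, 8 are mutually adjacent (a clique of size 4), so at least 4 colors are needed.
One proper 4-coloring: 1=b, 2=c, 3=c, 4=d, 5=c, 6=b, 7=b, 8=a, 9=a. Each edge has distinct colors on its endpoints.

4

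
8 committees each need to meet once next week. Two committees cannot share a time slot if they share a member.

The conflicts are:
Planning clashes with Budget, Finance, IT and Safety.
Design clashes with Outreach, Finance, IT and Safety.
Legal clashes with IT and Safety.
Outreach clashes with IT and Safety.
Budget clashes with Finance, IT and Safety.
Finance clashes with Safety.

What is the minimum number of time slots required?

Planning, Budget, Finance, Safety all conflict with each other, so at least 4 time slots are needed.
Using 4 time slots: Planning=3, Design=3, Legal=2, Outreach=2, Budget=4, Finance=2, IT=1, Safety=1. No two conflicting committees share a time slot.

4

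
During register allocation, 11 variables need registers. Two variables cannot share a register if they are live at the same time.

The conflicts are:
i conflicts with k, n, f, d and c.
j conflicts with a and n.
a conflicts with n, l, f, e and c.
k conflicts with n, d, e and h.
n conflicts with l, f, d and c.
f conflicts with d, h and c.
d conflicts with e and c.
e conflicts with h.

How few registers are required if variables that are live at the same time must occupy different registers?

i, n, f, d, c pairwise conflict, so at least 5 registers are needed.
5 registers suffice: register 1 → {n, e}; register 2 → {a, d, h}; register 3 → {j, k, l, f}; register 4 → {c}; register 5 → {i}. No two conflicting variables share a register.

5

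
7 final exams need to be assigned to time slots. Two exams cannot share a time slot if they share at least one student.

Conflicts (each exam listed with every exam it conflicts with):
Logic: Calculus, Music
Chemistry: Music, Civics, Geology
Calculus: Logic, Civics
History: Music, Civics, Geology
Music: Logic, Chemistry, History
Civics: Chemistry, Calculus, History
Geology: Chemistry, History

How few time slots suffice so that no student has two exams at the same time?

3

The cycle Music-Logic-Calculus-Civics-History-Music has odd length 5, so it cannot be 2-colored; at least 3 time slots are needed.
3 time slots suffice: Logic=3, Chemistry=2, Calculus=2, History=2, Music=1, Civics=1, Geology=1. Each listed conflict is separated.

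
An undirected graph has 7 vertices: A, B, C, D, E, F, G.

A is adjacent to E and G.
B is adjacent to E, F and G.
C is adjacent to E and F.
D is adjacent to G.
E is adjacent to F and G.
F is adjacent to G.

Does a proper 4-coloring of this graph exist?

The chromatic number is 4. B, E, F, G form a clique, so at least 4 colors are needed.
One proper 4-coloring: A=green, B=yellow, C=red, D=blue, E=blue, F=green, G=red.
That is already a proper 4-coloring.

Yes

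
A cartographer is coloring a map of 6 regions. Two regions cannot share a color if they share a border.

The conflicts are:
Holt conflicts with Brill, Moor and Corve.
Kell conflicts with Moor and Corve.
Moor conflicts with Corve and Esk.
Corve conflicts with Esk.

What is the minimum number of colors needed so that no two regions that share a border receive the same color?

3

Kell, Moor, Corve are mutually in conflict, so at least 3 colors are needed.
3 colors suffice: color 1 → {Brill, Moor}; color 2 → {Corve}; color 3 → {Holt, Kell, Esk}. Every pair that conflicts lands in different colors.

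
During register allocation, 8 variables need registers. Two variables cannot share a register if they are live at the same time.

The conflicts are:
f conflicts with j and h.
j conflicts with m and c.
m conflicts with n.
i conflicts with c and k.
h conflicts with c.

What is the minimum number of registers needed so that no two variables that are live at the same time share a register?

h and c conflict, so at least 2 registers are needed.
2 registers suffice: register 1 → {f, m, c, k}; register 2 → {j, i, h, n}. Each listed conflict is separated.

2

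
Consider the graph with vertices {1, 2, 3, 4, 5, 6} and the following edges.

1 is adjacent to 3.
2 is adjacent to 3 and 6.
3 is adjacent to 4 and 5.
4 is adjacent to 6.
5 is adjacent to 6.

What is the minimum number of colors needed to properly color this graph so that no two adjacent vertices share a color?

1 and 3 are adjacent, so at least 2 colors are needed.
2 colors suffice: color a → {3, 6}; color b → {1, 2, 4, 5}. Each edge has distinct colors on its endpoints.

2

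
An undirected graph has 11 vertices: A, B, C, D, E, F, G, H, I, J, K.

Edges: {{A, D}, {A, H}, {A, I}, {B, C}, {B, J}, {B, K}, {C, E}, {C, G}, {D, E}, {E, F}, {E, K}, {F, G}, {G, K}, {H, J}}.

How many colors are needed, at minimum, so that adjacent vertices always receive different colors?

3

The cycle H-A-D-E-K-B-J-H has odd length 7, so it cannot be 2-colored; at least 3 colors are needed.
3 colors suffice: color 1 → {A, B, E, G}; color 2 → {C, D, F, H, I, K}; color 3 → {J}. Each edge has distinct colors on its endpoints.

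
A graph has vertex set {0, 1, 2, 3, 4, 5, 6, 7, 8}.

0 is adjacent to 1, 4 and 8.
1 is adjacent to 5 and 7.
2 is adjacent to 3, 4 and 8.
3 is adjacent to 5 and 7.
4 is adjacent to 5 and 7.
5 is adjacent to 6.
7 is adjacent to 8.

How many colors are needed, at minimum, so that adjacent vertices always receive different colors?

1 and 7 are adjacent, so at least 2 colors are needed.
2 colors suffice: 0=a, 1=b, 2=a, 3=b, 4=b, 5=a, 6=b, 7=a, 8=b. No two adjacent vertices share a color.

2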